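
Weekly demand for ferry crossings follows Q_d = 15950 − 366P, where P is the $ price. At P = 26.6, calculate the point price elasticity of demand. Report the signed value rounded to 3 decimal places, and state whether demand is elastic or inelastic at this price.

-1.567; elastic

dQ_d/dP = −366. At P = 26.6, Q_d = 15950 − 366(26.6) = 6214.4.
Ed = (dQ_d/dP)·(P/Q_d) = −366 × (26.6/6214.4) = -1.56661…
|Ed| = 1.567 > 1, so demand is elastic.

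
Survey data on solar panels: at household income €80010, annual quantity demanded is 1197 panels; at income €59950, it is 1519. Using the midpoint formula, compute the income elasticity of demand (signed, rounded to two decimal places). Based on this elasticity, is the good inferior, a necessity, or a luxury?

%ΔQ = (1519 − 1197)/[( 1197 + 1519)/2] = 322/1358 = 0.237113…
%ΔIncome = (59950 − 80010)/[( 80010 + 59950)/2] = -20060/69980 = -0.286653…
E_income = (322/1358) / (-20060/69980) = -0.8271…
E_income < 0 ⇒ inferior good.

-0.83; inferior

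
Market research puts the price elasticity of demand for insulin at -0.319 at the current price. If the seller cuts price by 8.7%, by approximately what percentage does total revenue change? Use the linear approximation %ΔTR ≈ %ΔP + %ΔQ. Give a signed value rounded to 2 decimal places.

-5.92%

%ΔQ ≈ Ed × %ΔP = (-0.319) × (-8.7%) = +2.7753%
%ΔTR ≈ %ΔP + %ΔQ = (-8.7%) + (+2.7753%) = -5.9247%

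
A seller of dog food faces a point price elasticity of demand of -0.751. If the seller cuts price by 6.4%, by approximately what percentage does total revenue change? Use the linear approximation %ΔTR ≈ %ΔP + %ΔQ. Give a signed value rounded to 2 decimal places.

%ΔQ ≈ Ed × %ΔP = (-0.751) × (-6.4%) = +4.8064%
%ΔTR ≈ %ΔP + %ΔQ = (-6.4%) + (+4.8064%) = -1.5936%

-1.59%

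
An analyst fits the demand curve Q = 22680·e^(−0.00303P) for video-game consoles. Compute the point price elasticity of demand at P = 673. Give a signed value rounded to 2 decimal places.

-2.04

dQ/dP = −0.00303·Q = -8.94287. At P = 673, Q = 2951.44.
Ed = (dQ/dP)·(P/Q) = (-8.94287) × (673/2951.44) = -2.0391…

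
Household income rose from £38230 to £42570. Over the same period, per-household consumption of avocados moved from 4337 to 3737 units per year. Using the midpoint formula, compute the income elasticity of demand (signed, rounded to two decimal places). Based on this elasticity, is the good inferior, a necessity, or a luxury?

-1.38; inferior

%ΔQ = (3737 − 4337)/[( 4337 + 3737)/2] = -600/4037 = -0.148625…
%ΔIncome = (42570 − 38230)/[( 38230 + 42570)/2] = 4340/40400 = 0.107425…
E_income = (-600/4037) / (4340/40400) = -1.3835…
E_income < 0 ⇒ inferior good.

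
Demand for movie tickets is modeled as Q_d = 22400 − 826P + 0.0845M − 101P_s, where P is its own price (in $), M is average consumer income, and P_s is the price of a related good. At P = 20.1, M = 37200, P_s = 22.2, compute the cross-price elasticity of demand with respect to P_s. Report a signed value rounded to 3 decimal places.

At the given values, Q_d = 22400 − 826(20.1) + 0.0845(37200) − 101(22.2) = 6698.6.
∂Q_d/∂P_s = -101.
E = (-101) × (22.2/6698.6) = -0.33472…

-0.335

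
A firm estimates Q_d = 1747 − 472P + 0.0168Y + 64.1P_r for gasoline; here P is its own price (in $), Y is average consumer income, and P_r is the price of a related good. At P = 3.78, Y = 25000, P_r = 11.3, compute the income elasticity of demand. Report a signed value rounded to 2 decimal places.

At the given values, Q_d = 1747 − 472(3.78) + 0.0168(25000) + 64.1(11.3) = 1107.17.
∂Q_d/∂Y = 0.0168.
E = (0.0168) × (25000/1107.17) = 0.3793…

0.38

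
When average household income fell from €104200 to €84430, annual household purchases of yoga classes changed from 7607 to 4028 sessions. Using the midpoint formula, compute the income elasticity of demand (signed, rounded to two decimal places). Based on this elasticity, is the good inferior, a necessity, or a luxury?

2.93; luxury

%ΔQ = (4028 − 7607)/[( 7607 + 4028)/2] = -3579/5817.5 = -0.615212…
%ΔIncome = (84430 − 104200)/[( 104200 + 84430)/2] = -19770/94315 = -0.209616…
E_income = (-3579/5817.5) / (-19770/94315) = 2.9349…
E_income > 1 ⇒ normal good, luxury.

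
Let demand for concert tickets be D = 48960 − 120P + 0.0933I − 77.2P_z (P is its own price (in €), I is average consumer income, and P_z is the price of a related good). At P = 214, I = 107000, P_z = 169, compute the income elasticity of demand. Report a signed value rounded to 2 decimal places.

0.49

At the given values, D = 48960 − 120(214) + 0.0933(107000) − 77.2(169) = 20216.3.
∂D/∂I = 0.0933.
E = (0.0933) × (107000/20216.3) = 0.4938…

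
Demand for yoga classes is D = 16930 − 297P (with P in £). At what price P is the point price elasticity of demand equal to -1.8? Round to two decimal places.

Ed = −297P/(16930 − 297P). Set this equal to -1.8:
297P = 1.8·(16930 − 297P) ⇒ 297P(1 + 1.8) = 1.8·16930
P = 1.8·16930 / (297·2.8) = 36.6450…

36.65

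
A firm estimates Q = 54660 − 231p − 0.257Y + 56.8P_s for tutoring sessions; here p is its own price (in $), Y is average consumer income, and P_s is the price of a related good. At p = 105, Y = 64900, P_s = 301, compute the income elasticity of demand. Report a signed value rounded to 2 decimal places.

At the given values, Q = 54660 − 231(105) − 0.257(64900) + 56.8(301) = 30822.5.
∂Q/∂Y = -0.257.
E = (-0.257) × (64900/30822.5) = -0.5411…

-0.54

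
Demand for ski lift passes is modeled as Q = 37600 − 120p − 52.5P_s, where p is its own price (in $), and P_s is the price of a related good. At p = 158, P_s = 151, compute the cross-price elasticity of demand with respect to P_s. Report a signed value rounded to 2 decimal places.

At the given values, Q = 37600 − 120(158) − 52.5(151) = 10712.5.
∂Q/∂P_s = -52.5.
E = (-52.5) × (151/10712.5) = -0.7400…

-0.74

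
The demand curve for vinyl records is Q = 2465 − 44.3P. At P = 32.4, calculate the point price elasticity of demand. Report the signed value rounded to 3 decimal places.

-1.394

dQ/dP = −44.3. At P = 32.4, Q = 2465 − 44.3(32.4) = 1029.68.
Ed = (dQ/dP)·(P/Q) = −44.3 × (32.4/1029.68) = -1.39394…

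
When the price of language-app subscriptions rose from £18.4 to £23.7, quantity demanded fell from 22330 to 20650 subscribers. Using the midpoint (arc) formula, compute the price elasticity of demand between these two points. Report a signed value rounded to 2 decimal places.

-0.31

%ΔQ = (20650 − 22330) / [(22330 + 20650)/2] = -1680/21490 = -0.078175…
%ΔP = (23.7 − 18.4) / [(18.4 + 23.7)/2] = 5.3/21.05 = 0.251781…
Arc Ed = %ΔQ / %ΔP = (-1680/21490) / (5.3/21.05) = -0.3104…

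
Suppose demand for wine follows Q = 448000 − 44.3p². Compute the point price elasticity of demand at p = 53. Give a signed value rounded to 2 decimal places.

-0.77

dQ/dp = −2·44.3·p = -4695.8. At p = 53, Q = 323561.3.
Ed = (dQ/dp)·(p/Q) = (-4695.8) × (53/323561.3) = -0.7691…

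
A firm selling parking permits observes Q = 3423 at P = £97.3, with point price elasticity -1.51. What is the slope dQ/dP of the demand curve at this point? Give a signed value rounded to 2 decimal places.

Ed = (dQ/dP)·(P/Q) ⇒ dQ/dP = Ed·Q/P = (-1.51)·3423/97.3 = -53.1215…

-53.12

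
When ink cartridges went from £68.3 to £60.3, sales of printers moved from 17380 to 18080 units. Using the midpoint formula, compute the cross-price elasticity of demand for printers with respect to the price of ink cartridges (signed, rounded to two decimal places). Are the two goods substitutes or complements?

%ΔQ_{printers} = (18080 − 17380)/avg = 700/17730 = 0.039481…
%ΔP_{ink cartridges} = (60.3 − 68.3)/avg = -8/64.3 = -0.124416…
E_cross = (700/17730) / (-8/64.3) = -0.3173…
E_cross < 0 ⇒ the goods are complements.

-0.32; complements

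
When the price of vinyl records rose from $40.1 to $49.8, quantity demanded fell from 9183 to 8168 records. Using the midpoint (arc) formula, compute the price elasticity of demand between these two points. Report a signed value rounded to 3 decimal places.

%ΔQ = (8168 − 9183) / [(9183 + 8168)/2] = -1015/8675.5 = -0.116996…
%ΔP = (49.8 − 40.1) / [(40.1 + 49.8)/2] = 9.7/44.95 = 0.215795…
Arc Ed = %ΔQ / %ΔP = (-1015/8675.5) / (9.7/44.95) = -0.54216…

-0.542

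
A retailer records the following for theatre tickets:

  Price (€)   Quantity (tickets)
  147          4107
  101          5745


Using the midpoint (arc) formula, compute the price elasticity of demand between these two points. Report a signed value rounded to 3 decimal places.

-0.896

%ΔQ = (5745 − 4107) / [(4107 + 5745)/2] = 1638/4926 = 0.332521…
%ΔP = (101 − 147) / [(147 + 101)/2] = -46/124 = -0.370967…
Arc Ed = %ΔQ / %ΔP = (1638/4926) / (-46/124) = -0.89636…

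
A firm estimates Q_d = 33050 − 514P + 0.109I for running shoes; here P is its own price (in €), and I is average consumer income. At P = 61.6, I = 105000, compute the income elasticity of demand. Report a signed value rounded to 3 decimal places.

At the given values, Q_d = 33050 − 514(61.6) + 0.109(105000) = 12832.6.
∂Q_d/∂I = 0.109.
E = (0.109) × (105000/12832.6) = 0.89186…

0.892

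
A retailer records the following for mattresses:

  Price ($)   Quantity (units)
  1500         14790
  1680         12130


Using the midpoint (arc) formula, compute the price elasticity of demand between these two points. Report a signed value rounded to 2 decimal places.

%ΔQ = (12130 − 14790) / [(14790 + 12130)/2] = -2660/13460 = -0.197622…
%ΔP = (1680 − 1500) / [(1500 + 1680)/2] = 180/1590 = 0.113207…
Arc Ed = %ΔQ / %ΔP = (-2660/13460) / (180/1590) = -1.7456…

-1.75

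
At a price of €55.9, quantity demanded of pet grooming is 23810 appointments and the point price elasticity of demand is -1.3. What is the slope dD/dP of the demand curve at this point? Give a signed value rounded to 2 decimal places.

-553.72

Ed = (dD/dP)·(P/D) ⇒ dD/dP = Ed·D/P = (-1.3)·23810/55.9 = -553.7209…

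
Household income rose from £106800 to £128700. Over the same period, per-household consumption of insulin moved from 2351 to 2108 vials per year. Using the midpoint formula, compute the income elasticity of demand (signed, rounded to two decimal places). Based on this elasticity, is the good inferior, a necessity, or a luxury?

-0.59; inferior

%ΔQ = (2108 − 2351)/[( 2351 + 2108)/2] = -243/2229.5 = -0.108993…
%ΔIncome = (128700 − 106800)/[( 106800 + 128700)/2] = 21900/117750 = 0.185987…
E_income = (-243/2229.5) / (21900/117750) = -0.5860…
E_income < 0 ⇒ inferior good.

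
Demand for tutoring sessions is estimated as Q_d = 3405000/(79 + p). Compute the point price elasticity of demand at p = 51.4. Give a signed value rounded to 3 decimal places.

dQ_d/dp = −3405000/(79 + p)² = -200.245. At p = 51.4, Q_d = 26112.
Ed = (dQ_d/dp)·(p/Q_d) = (-200.245) × (51.4/26112) = -0.39417…

-0.394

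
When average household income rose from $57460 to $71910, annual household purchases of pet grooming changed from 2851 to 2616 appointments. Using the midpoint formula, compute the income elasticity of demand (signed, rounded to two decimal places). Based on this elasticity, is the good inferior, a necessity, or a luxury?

%ΔQ = (2616 − 2851)/[( 2851 + 2616)/2] = -235/2733.5 = -0.085970…
%ΔIncome = (71910 − 57460)/[( 57460 + 71910)/2] = 14450/64685 = 0.223390…
E_income = (-235/2733.5) / (14450/64685) = -0.3848…
E_income < 0 ⇒ inferior good.

-0.38; inferior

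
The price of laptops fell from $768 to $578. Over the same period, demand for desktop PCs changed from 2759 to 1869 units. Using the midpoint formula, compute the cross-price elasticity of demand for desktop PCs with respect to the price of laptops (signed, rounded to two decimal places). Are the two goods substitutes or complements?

%ΔQ_{desktop PCs} = (1869 − 2759)/avg = -890/2314 = -0.384615…
%ΔP_{laptops} = (578 − 768)/avg = -190/673 = -0.282317…
E_cross = (-890/2314) / (-190/673) = 1.3623…
E_cross > 0 ⇒ the goods are substitutes.

1.36; substitutes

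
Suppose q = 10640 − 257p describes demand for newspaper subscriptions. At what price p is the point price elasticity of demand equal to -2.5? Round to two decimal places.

29.57

Ed = −257p/(10640 − 257p). Set this equal to -2.5:
257p = 2.5·(10640 − 257p) ⇒ 257p(1 + 2.5) = 2.5·10640
p = 2.5·10640 / (257·3.5) = 29.5719…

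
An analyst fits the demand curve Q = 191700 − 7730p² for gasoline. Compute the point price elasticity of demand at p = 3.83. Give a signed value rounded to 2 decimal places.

-2.90

dQ/dp = −2·7730·p = -59211.8. At p = 3.83, Q = 78309.403.
Ed = (dQ/dp)·(p/Q) = (-59211.8) × (3.83/78309.403) = -2.8959…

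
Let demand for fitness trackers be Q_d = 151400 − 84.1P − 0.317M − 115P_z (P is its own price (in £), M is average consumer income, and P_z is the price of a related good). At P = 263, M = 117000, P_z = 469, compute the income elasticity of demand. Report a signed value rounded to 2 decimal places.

-0.97

At the given values, Q_d = 151400 − 84.1(263) − 0.317(117000) − 115(469) = 38257.7.
∂Q_d/∂M = -0.317.
E = (-0.317) × (117000/38257.7) = -0.9694…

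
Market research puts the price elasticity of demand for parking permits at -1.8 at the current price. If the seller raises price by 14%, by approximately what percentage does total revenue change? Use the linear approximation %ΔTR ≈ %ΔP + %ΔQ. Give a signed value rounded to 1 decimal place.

-11.2%

%ΔQ ≈ Ed × %ΔP = (-1.8) × (+14%) = -25.2000%
%ΔTR ≈ %ΔP + %ΔQ = (+14%) + (-25.2000%) = -11.2000%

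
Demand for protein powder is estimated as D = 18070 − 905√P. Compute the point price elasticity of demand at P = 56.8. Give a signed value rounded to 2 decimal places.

-0.30

dD/dP = −905/(2√P) = -60.0405. At P = 56.8, D = 11249.4.
Ed = (dD/dP)·(P/D) = (-60.0405) × (56.8/11249.4) = -0.3031…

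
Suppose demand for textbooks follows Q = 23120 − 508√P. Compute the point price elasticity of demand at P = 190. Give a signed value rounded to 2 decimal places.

dQ/dP = −508/(2√P) = -18.4271. At P = 190, Q = 16117.7.
Ed = (dQ/dP)·(P/Q) = (-18.4271) × (190/16117.7) = -0.2172…

-0.22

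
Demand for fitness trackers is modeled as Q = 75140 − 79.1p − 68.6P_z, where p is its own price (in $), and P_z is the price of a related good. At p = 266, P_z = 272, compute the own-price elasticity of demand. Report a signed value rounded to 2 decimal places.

-0.59

At the given values, Q = 75140 − 79.1(266) − 68.6(272) = 35440.2.
∂Q/∂p = −79.1.
E = (-79.1) × (266/35440.2) = -0.5936…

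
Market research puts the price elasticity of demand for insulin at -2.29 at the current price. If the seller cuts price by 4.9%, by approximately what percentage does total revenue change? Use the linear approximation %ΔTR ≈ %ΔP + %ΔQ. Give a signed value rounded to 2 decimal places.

%ΔQ ≈ Ed × %ΔP = (-2.29) × (-4.9%) = +11.2210%
%ΔTR ≈ %ΔP + %ΔQ = (-4.9%) + (+11.2210%) = +6.3210%

+6.32%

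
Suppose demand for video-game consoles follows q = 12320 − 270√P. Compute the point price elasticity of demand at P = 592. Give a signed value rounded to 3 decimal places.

-0.571

dq/dP = −270/(2√P) = -5.54847. At P = 592, q = 5750.62.
Ed = (dq/dP)·(P/q) = (-5.54847) × (592/5750.62) = -0.57118…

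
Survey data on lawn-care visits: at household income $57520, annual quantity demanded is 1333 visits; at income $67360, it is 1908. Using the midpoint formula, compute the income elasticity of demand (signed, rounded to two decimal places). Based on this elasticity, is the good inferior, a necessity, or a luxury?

2.25; luxury

%ΔQ = (1908 − 1333)/[( 1333 + 1908)/2] = 575/1620.5 = 0.354828…
%ΔIncome = (67360 − 57520)/[( 57520 + 67360)/2] = 9840/62440 = 0.157591…
E_income = (575/1620.5) / (9840/62440) = 2.2515…
E_income > 1 ⇒ normal good, luxury.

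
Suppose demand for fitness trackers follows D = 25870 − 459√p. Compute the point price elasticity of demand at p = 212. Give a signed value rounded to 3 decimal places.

-0.174

dD/dp = −459/(2√p) = -15.7621. At p = 212, D = 19186.9.
Ed = (dD/dp)·(p/D) = (-15.7621) × (212/19186.9) = -0.17415…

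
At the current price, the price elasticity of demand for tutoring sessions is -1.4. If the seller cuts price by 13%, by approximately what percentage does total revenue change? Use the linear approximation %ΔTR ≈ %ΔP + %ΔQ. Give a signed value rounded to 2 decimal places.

+5.20%

%ΔQ ≈ Ed × %ΔP = (-1.4) × (-13%) = +18.2000%
%ΔTR ≈ %ΔP + %ΔQ = (-13%) + (+18.2000%) = +5.2000%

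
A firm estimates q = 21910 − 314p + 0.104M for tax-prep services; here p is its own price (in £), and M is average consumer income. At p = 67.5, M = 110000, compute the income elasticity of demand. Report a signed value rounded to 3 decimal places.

0.941

At the given values, q = 21910 − 314(67.5) + 0.104(110000) = 12155.
∂q/∂M = 0.104.
E = (0.104) × (110000/12155) = 0.94117…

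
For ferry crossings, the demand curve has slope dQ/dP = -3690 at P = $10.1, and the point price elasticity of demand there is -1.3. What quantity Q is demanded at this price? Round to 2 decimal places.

Ed = (dQ/dP)·(P/Q) ⇒ Q = (dQ/dP)·P/Ed = (-3690)·10.1/(-1.3) = 28668.4615…

28668.46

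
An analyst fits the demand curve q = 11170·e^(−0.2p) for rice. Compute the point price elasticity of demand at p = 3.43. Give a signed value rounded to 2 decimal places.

-0.69

dq/dp = −0.2·q = -1125.01. At p = 3.43, q = 5625.06.
Ed = (dq/dp)·(p/q) = (-1125.01) × (3.43/5625.06) = -0.686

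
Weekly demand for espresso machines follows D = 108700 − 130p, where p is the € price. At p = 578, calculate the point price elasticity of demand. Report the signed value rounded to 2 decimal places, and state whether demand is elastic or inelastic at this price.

-2.24; elastic

dD/dp = −130. At p = 578, D = 108700 − 130(578) = 33560.
Ed = (dD/dp)·(p/D) = −130 × (578/33560) = -2.2389…
|Ed| = 2.24 > 1, so demand is elastic.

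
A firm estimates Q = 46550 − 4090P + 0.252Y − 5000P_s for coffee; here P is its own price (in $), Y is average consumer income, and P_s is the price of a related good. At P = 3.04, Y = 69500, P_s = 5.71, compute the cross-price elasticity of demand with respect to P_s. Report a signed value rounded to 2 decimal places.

At the given values, Q = 46550 − 4090(3.04) + 0.252(69500) − 5000(5.71) = 23080.4.
∂Q/∂P_s = -5000.
E = (-5000) × (5.71/23080.4) = -1.2369…

-1.24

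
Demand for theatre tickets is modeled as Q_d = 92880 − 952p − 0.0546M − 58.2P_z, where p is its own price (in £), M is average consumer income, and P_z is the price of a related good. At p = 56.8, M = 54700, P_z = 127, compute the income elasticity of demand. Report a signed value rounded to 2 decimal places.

At the given values, Q_d = 92880 − 952(56.8) − 0.0546(54700) − 58.2(127) = 28428.38.
∂Q_d/∂M = -0.0546.
E = (-0.0546) × (54700/28428.38) = -0.1050…

-0.11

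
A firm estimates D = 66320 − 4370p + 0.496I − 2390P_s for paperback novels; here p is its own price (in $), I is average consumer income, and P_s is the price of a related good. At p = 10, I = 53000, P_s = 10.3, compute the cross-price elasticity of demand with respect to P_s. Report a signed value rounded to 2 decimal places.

-1.01

At the given values, D = 66320 − 4370(10) + 0.496(53000) − 2390(10.3) = 24291.
∂D/∂P_s = -2390.
E = (-2390) × (10.3/24291) = -1.0134…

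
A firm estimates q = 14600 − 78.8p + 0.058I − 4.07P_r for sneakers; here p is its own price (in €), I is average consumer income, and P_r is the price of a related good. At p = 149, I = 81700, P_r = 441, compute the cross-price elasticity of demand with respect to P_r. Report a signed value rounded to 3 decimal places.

At the given values, q = 14600 − 78.8(149) + 0.058(81700) − 4.07(441) = 5802.53.
∂q/∂P_r = -4.07.
E = (-4.07) × (441/5802.53) = -0.30932…

-0.309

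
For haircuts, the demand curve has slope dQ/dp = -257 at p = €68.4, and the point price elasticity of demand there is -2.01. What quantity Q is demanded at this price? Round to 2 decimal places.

Ed = (dQ/dp)·(p/Q) ⇒ Q = (dQ/dp)·p/Ed = (-257)·68.4/(-2.01) = 8745.6716…

8745.67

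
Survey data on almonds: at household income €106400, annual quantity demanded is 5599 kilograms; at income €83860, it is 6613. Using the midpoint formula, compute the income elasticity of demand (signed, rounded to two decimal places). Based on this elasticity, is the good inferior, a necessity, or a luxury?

%ΔQ = (6613 − 5599)/[( 5599 + 6613)/2] = 1014/6106 = 0.166066…
%ΔIncome = (83860 − 106400)/[( 106400 + 83860)/2] = -22540/95130 = -0.236938…
E_income = (1014/6106) / (-22540/95130) = -0.7008…
E_income < 0 ⇒ inferior good.

-0.70; inferior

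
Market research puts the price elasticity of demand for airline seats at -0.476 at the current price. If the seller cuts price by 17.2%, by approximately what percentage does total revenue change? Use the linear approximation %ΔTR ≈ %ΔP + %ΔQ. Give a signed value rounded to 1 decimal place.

-9.0%

%ΔQ ≈ Ed × %ΔP = (-0.476) × (-17.2%) = +8.1872%
%ΔTR ≈ %ΔP + %ΔQ = (-17.2%) + (+8.1872%) = -9.0128%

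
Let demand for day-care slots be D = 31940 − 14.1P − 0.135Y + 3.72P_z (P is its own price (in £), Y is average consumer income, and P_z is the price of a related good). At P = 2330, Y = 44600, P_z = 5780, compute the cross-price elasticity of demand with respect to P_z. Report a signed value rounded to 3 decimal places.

At the given values, D = 31940 − 14.1(2330) − 0.135(44600) + 3.72(5780) = 14567.6.
∂D/∂P_z = 3.72.
E = (3.72) × (5780/14567.6) = 1.47598…

1.476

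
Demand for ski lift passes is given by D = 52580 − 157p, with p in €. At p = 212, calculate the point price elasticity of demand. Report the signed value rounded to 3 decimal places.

dD/dp = −157. At p = 212, D = 52580 − 157(212) = 19296.
Ed = (dD/dp)·(p/D) = −157 × (212/19296) = -1.72491…

-1.725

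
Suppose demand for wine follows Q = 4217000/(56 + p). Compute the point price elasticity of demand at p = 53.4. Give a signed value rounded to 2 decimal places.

dQ/dp = −4217000/(56 + p)² = -352.346. At p = 53.4, Q = 38546.6.
Ed = (dQ/dp)·(p/Q) = (-352.346) × (53.4/38546.6) = -0.4881…

-0.49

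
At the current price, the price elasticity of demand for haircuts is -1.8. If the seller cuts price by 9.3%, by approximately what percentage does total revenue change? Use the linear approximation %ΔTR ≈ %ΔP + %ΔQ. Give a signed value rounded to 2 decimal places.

%ΔQ ≈ Ed × %ΔP = (-1.8) × (-9.3%) = +16.7400%
%ΔTR ≈ %ΔP + %ΔQ = (-9.3%) + (+16.7400%) = +7.4400%

+7.44%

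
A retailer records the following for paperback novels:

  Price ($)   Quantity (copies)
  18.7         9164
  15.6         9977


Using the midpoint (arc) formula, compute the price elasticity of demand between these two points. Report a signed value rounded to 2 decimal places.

%ΔQ = (9977 − 9164) / [(9164 + 9977)/2] = 813/9570.5 = 0.084948…
%ΔP = (15.6 − 18.7) / [(18.7 + 15.6)/2] = -3.1/17.15 = -0.180758…
Arc Ed = %ΔQ / %ΔP = (813/9570.5) / (-3.1/17.15) = -0.4699…

-0.47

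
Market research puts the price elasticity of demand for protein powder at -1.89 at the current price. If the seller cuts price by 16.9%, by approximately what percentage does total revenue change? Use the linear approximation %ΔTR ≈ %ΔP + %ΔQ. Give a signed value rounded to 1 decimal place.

%ΔQ ≈ Ed × %ΔP = (-1.89) × (-16.9%) = +31.9410%
%ΔTR ≈ %ΔP + %ΔQ = (-16.9%) + (+31.9410%) = +15.0410%

+15.0%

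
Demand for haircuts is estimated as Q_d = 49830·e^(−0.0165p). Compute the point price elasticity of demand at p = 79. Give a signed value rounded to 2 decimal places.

dQ_d/dp = −0.0165·Q_d = -223.291. At p = 79, Q_d = 13532.8.
Ed = (dQ_d/dp)·(p/Q_d) = (-223.291) × (79/13532.8) = -1.3035

-1.30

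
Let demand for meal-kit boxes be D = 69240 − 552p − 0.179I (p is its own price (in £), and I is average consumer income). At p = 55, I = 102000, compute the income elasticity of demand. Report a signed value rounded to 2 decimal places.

At the given values, D = 69240 − 552(55) − 0.179(102000) = 20622.
∂D/∂I = -0.179.
E = (-0.179) × (102000/20622) = -0.8853…

-0.89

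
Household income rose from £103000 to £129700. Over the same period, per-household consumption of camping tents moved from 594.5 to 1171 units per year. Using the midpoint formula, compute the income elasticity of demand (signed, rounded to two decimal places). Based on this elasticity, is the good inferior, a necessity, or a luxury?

%ΔQ = (1171 − 594.5)/[( 594.5 + 1171)/2] = 576.5/882.75 = 0.653072…
%ΔIncome = (129700 − 103000)/[( 103000 + 129700)/2] = 26700/116350 = 0.229480…
E_income = (576.5/882.75) / (26700/116350) = 2.8458…
E_income > 1 ⇒ normal good, luxury.

2.85; luxury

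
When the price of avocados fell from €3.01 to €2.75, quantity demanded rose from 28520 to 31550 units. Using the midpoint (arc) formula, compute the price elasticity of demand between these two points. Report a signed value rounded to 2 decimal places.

%ΔQ = (31550 − 28520) / [(28520 + 31550)/2] = 3030/30035 = 0.100882…
%ΔP = (2.75 − 3.01) / [(3.01 + 2.75)/2] = -0.26/2.88 = -0.090277…
Arc Ed = %ΔQ / %ΔP = (3030/30035) / (-0.26/2.88) = -1.1174…

-1.12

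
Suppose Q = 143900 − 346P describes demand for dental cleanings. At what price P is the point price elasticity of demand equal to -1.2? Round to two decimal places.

226.85

Ed = −346P/(143900 − 346P). Set this equal to -1.2:
346P = 1.2·(143900 − 346P) ⇒ 346P(1 + 1.2) = 1.2·143900
P = 1.2·143900 / (346·2.2) = 226.8523…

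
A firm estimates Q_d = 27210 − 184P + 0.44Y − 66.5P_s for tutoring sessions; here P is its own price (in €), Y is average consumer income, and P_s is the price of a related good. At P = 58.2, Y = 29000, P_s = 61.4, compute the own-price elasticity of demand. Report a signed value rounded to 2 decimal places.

At the given values, Q_d = 27210 − 184(58.2) + 0.44(29000) − 66.5(61.4) = 25178.1.
∂Q_d/∂P = −184.
E = (-184) × (58.2/25178.1) = -0.4253…

-0.43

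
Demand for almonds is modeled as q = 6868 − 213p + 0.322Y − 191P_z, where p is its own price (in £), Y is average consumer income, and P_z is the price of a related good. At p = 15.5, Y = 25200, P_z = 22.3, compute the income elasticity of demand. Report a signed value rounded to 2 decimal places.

1.09

At the given values, q = 6868 − 213(15.5) + 0.322(25200) − 191(22.3) = 7421.6.
∂q/∂Y = 0.322.
E = (0.322) × (25200/7421.6) = 1.0933…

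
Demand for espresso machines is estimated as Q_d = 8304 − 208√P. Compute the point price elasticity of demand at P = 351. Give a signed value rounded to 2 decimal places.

-0.44

dQ_d/dP = −208/(2√P) = -5.55111. At P = 351, Q_d = 4407.12.
Ed = (dQ_d/dP)·(P/Q_d) = (-5.55111) × (351/4407.12) = -0.4421…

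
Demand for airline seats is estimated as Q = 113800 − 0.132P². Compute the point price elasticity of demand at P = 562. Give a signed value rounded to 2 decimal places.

dQ/dP = −2·0.132·P = -148.368. At P = 562, Q = 72108.592.
Ed = (dQ/dP)·(P/Q) = (-148.368) × (562/72108.592) = -1.1563…

-1.16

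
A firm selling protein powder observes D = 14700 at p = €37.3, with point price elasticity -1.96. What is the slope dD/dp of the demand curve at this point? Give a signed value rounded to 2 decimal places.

-772.44

Ed = (dD/dp)·(p/D) ⇒ dD/dp = Ed·D/p = (-1.96)·14700/37.3 = -772.4396…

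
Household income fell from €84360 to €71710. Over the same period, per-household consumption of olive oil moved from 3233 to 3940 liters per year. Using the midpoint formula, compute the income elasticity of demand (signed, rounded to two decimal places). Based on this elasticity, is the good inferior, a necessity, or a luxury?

%ΔQ = (3940 − 3233)/[( 3233 + 3940)/2] = 707/3586.5 = 0.197128…
%ΔIncome = (71710 − 84360)/[( 84360 + 71710)/2] = -12650/78035 = -0.162106…
E_income = (707/3586.5) / (-12650/78035) = -1.2160…
E_income < 0 ⇒ inferior good.

-1.22; inferior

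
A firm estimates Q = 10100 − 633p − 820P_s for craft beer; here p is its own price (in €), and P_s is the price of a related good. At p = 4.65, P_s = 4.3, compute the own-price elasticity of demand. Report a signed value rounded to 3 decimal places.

-0.811

At the given values, Q = 10100 − 633(4.65) − 820(4.3) = 3630.55.
∂Q/∂p = −633.
E = (-633) × (4.65/3630.55) = -0.81074…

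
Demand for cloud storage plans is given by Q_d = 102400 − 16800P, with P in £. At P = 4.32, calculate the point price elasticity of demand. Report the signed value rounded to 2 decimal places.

dQ_d/dP = −16800. At P = 4.32, Q_d = 102400 − 16800(4.32) = 29824.
Ed = (dQ_d/dP)·(P/Q_d) = −16800 × (4.32/29824) = -2.4334…

-2.43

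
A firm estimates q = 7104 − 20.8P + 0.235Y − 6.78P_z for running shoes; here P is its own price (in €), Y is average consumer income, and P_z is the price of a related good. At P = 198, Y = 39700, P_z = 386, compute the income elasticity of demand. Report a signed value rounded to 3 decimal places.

At the given values, q = 7104 − 20.8(198) + 0.235(39700) − 6.78(386) = 9698.02.
∂q/∂Y = 0.235.
E = (0.235) × (39700/9698.02) = 0.96200…

0.962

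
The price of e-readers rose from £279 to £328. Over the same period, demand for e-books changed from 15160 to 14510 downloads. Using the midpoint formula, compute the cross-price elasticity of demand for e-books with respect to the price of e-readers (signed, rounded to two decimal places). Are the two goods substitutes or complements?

-0.27; complements

%ΔQ_{e-books} = (14510 − 15160)/avg = -650/14835 = -0.043815…
%ΔP_{e-readers} = (328 − 279)/avg = 49/303.5 = 0.161449…
E_cross = (-650/14835) / (49/303.5) = -0.2713…
E_cross < 0 ⇒ the goods are complements.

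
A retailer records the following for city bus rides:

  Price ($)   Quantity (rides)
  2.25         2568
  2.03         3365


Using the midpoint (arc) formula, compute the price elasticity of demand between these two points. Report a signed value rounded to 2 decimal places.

-2.61

%ΔQ = (3365 − 2568) / [(2568 + 3365)/2] = 797/2966.5 = 0.268666…
%ΔP = (2.03 − 2.25) / [(2.25 + 2.03)/2] = -0.22/2.14 = -0.102803…
Arc Ed = %ΔQ / %ΔP = (797/2966.5) / (-0.22/2.14) = -2.6133…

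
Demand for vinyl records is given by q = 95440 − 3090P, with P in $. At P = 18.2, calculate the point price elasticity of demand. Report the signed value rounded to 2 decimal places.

-1.43

dq/dP = −3090. At P = 18.2, q = 95440 − 3090(18.2) = 39202.
Ed = (dq/dP)·(P/q) = −3090 × (18.2/39202) = -1.4345…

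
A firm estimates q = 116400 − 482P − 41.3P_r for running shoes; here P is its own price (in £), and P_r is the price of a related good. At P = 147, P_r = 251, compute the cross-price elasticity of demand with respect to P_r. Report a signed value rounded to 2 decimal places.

-0.29

At the given values, q = 116400 − 482(147) − 41.3(251) = 35179.7.
∂q/∂P_r = -41.3.
E = (-41.3) × (251/35179.7) = -0.2946…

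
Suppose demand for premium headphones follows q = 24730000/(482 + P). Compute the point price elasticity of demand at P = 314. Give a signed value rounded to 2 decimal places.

-0.39

dq/dP = −24730000/(482 + P)² = -39.0299. At P = 314, q = 31067.8.
Ed = (dq/dP)·(P/q) = (-39.0299) × (314/31067.8) = -0.3944…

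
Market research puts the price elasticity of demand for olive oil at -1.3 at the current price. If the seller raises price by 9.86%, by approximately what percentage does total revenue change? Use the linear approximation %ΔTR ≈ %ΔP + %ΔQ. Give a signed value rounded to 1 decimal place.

-3.0%

%ΔQ ≈ Ed × %ΔP = (-1.3) × (+9.86%) = -12.8180%
%ΔTR ≈ %ΔP + %ΔQ = (+9.86%) + (-12.8180%) = -2.9580%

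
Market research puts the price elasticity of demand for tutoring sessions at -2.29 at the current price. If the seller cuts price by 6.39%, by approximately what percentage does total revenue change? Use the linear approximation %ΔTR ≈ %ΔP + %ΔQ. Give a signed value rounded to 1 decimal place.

+8.2%

%ΔQ ≈ Ed × %ΔP = (-2.29) × (-6.39%) = +14.6331%
%ΔTR ≈ %ΔP + %ΔQ = (-6.39%) + (+14.6331%) = +8.2431%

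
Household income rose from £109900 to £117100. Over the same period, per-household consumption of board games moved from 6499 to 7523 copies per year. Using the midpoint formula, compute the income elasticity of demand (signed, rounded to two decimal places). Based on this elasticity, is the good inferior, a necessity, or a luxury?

%ΔQ = (7523 − 6499)/[( 6499 + 7523)/2] = 1024/7011 = 0.146056…
%ΔIncome = (117100 − 109900)/[( 109900 + 117100)/2] = 7200/113500 = 0.063436…
E_income = (1024/7011) / (7200/113500) = 2.3024…
E_income > 1 ⇒ normal good, luxury.

2.30; luxury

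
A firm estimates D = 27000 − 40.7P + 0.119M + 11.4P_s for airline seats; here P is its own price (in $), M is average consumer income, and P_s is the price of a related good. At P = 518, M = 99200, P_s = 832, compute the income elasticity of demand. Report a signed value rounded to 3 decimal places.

0.434

At the given values, D = 27000 − 40.7(518) + 0.119(99200) + 11.4(832) = 27207.
∂D/∂M = 0.119.
E = (0.119) × (99200/27207) = 0.43388…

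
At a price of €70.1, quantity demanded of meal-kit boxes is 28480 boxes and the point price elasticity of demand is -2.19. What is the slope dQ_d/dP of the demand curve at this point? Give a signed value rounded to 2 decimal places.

Ed = (dQ_d/dP)·(P/Q_d) ⇒ dQ_d/dP = Ed·Q_d/P = (-2.19)·28480/70.1 = -889.7460…

-889.75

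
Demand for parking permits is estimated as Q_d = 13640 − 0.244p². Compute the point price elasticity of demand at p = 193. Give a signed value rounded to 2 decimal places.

dQ_d/dp = −2·0.244·p = -94.184. At p = 193, Q_d = 4551.244.
Ed = (dQ_d/dp)·(p/Q_d) = (-94.184) × (193/4551.244) = -3.9939…

-3.99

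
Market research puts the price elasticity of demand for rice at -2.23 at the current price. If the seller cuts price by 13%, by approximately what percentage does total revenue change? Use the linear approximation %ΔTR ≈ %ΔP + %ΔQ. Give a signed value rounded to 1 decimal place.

%ΔQ ≈ Ed × %ΔP = (-2.23) × (-13%) = +28.9900%
%ΔTR ≈ %ΔP + %ΔQ = (-13%) + (+28.9900%) = +15.9900%

+16.0%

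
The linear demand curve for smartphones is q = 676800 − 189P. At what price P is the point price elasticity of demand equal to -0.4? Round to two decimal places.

Ed = −189P/(676800 − 189P). Set this equal to -0.4:
189P = 0.4·(676800 − 189P) ⇒ 189P(1 + 0.4) = 0.4·676800
P = 0.4·676800 / (189·1.4) = 1023.1292…

1023.13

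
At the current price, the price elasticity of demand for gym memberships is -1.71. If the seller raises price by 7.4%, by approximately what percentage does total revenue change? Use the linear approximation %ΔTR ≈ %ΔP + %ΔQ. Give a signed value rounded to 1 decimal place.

-5.3%

%ΔQ ≈ Ed × %ΔP = (-1.71) × (+7.4%) = -12.6540%
%ΔTR ≈ %ΔP + %ΔQ = (+7.4%) + (-12.6540%) = -5.2540%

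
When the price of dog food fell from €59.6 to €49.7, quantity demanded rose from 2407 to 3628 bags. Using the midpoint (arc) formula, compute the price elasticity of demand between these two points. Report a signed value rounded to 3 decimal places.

-2.234

%ΔQ = (3628 − 2407) / [(2407 + 3628)/2] = 1221/3017.5 = 0.404639…
%ΔP = (49.7 − 59.6) / [(59.6 + 49.7)/2] = -9.9/54.65 = -0.181152…
Arc Ed = %ΔQ / %ΔP = (1221/3017.5) / (-9.9/54.65) = -2.23369…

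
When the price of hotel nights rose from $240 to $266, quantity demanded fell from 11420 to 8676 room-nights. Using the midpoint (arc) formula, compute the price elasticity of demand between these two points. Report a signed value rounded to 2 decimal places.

-2.66

%ΔQ = (8676 − 11420) / [(11420 + 8676)/2] = -2744/10048 = -0.273089…
%ΔP = (266 − 240) / [(240 + 266)/2] = 26/253 = 0.102766…
Arc Ed = %ΔQ / %ΔP = (-2744/10048) / (26/253) = -2.6573…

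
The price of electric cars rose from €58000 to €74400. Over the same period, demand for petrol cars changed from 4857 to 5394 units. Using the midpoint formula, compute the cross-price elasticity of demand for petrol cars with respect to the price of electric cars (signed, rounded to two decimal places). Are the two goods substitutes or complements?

%ΔQ_{petrol cars} = (5394 − 4857)/avg = 537/5125.5 = 0.104770…
%ΔP_{electric cars} = (74400 − 58000)/avg = 16400/66200 = 0.247734…
E_cross = (537/5125.5) / (16400/66200) = 0.4229…
E_cross > 0 ⇒ the goods are substitutes.

0.42; substitutes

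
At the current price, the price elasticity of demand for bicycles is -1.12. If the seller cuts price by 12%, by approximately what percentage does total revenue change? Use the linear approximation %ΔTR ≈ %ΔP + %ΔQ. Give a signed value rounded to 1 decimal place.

+1.4%

%ΔQ ≈ Ed × %ΔP = (-1.12) × (-12%) = +13.4400%
%ΔTR ≈ %ΔP + %ΔQ = (-12%) + (+13.4400%) = +1.4400%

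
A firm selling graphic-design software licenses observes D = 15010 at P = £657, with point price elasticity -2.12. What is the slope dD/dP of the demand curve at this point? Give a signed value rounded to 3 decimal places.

-48.434

Ed = (dD/dP)·(P/D) ⇒ dD/dP = Ed·D/P = (-2.12)·15010/657 = -48.43409…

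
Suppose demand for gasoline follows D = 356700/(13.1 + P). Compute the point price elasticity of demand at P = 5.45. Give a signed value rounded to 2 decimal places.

dD/dP = −356700/(13.1 + P)² = -1036.61. At P = 5.45, D = 19229.1.
Ed = (dD/dP)·(P/D) = (-1036.61) × (5.45/19229.1) = -0.2938…

-0.29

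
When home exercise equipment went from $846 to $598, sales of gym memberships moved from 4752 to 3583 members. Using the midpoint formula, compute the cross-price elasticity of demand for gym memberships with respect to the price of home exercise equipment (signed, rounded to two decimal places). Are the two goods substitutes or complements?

0.82; substitutes

%ΔQ_{gym memberships} = (3583 − 4752)/avg = -1169/4167.5 = -0.280503…
%ΔP_{home exercise equipment} = (598 − 846)/avg = -248/722 = -0.343490…
E_cross = (-1169/4167.5) / (-248/722) = 0.8166…
E_cross > 0 ⇒ the goods are substitutes.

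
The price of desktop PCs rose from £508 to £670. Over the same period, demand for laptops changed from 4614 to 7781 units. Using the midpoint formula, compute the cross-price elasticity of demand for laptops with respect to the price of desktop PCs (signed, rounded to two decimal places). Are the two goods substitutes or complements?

1.86; substitutes

%ΔQ_{laptops} = (7781 − 4614)/avg = 3167/6197.5 = 0.511012…
%ΔP_{desktop PCs} = (670 − 508)/avg = 162/589 = 0.275042…
E_cross = (3167/6197.5) / (162/589) = 1.8579…
E_cross > 0 ⇒ the goods are substitutes.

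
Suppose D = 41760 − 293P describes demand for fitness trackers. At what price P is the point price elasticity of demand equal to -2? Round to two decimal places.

Ed = −293P/(41760 − 293P). Set this equal to -2:
293P = 2·(41760 − 293P) ⇒ 293P(1 + 2) = 2·41760
P = 2·41760 / (293·3) = 95.0170…

95.02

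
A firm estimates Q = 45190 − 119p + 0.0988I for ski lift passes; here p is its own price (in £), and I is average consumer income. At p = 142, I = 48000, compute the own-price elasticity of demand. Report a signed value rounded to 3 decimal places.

At the given values, Q = 45190 − 119(142) + 0.0988(48000) = 33034.4.
∂Q/∂p = −119.
E = (-119) × (142/33034.4) = -0.51152…

-0.512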